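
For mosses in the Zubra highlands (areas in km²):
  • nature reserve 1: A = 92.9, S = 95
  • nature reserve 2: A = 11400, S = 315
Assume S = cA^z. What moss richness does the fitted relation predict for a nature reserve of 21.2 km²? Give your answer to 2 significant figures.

z = ln(315/95) / ln(11400/92.9) = 1.1987 / 4.8098 = 0.2492
c = 95 / 92.9^0.2492 = 95 / 3.094 = 30.71
S₃ = 30.71 × 21.2^0.2492 = 30.71 × 2.141 ≈ 65.74

66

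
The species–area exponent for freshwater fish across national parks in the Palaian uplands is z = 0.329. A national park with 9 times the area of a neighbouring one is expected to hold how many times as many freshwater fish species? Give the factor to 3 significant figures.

2.06

S₂/S₁ = (A₂/A₁)^z = 9^0.329
ln(S₂/S₁) = 0.329 × ln 9 = 0.329 × 2.1972 = 0.7229
S₂/S₁ = e^0.7229 ≈ 2.06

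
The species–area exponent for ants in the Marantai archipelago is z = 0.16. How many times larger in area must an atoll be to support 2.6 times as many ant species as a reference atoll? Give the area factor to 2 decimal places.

(A₂/A₁)^0.16 = 2.6, so A₂/A₁ = 2.6^(1/0.16) = 2.6^6.25
ln(A₂/A₁) = ln 2.6 / 0.16 = 0.9555 / 0.16 = 5.9719
A₂/A₁ = e^5.9719 ≈ 392.3

392.27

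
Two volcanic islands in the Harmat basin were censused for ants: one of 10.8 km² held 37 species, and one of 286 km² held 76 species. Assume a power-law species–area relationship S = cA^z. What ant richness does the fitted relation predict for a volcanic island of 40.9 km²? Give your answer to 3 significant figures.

z = ln(76/37) / ln(286/10.8) = 0.7198 / 3.2764 = 0.2197
c = 37 / 10.8^0.2197 = 37 / 1.687 = 21.94
S₃ = 21.94 × 40.9^0.2197 = 21.94 × 2.26 ≈ 49.57

49.6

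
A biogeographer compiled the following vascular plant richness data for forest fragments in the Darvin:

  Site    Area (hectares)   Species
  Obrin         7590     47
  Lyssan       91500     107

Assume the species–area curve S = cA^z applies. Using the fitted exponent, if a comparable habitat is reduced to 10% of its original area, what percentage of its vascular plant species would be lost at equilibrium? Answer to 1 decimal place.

z = ln(107/47) / ln(91500/7590) = 0.8227 / 2.4895 = 0.3305
S_new/S_old = (A_new/A_old)^z = 0.1^0.3305 = exp(0.3305 × -2.3026) = 0.4672
Fraction lost = 1 − 0.4672 = 0.5328

53.3%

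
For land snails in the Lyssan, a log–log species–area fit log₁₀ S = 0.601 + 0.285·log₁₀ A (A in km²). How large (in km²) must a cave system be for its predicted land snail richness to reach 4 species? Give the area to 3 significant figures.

1.01 km²

4 = 3.99 × A^0.285  ⇒  A^0.285 = 4/3.99 = 1.002
ln A = ln(1.002) / 0.285 = 0.0024 / 0.285 = 0.0086
A = e^0.0086 ≈ 1.009 km²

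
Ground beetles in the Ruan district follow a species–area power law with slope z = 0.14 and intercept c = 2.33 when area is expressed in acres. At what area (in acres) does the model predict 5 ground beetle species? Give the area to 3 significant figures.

5 = 2.33 × A^0.14  ⇒  A^0.14 = 5/2.33 = 2.146
ln A = ln(2.146) / 0.14 = 0.7636 / 0.14 = 5.4541
A = e^5.4541 ≈ 233.7 acres

234 acres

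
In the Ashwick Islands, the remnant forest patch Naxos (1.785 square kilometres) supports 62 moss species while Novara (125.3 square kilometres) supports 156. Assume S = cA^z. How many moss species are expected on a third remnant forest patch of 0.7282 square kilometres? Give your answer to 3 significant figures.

51.0

z = ln(156/62) / ln(125.3/1.785) = 0.9227 / 4.2513 = 0.2170
c = 62 / 1.785^0.2170 = 62 / 1.134 = 54.67
S₃ = 54.67 × 0.7282^0.2170 = 54.67 × 0.9335 ≈ 51.04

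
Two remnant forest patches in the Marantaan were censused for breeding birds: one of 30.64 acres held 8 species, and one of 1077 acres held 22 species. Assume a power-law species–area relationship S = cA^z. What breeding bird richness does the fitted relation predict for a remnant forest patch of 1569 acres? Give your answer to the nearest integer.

24

z = ln(22/8) / ln(1077/30.64) = 1.0116 / 3.5596 = 0.2842
c = 8 / 30.64^0.2842 = 8 / 2.645 = 3.025
S₃ = 3.025 × 1569^0.2842 = 3.025 × 8.094 ≈ 24.48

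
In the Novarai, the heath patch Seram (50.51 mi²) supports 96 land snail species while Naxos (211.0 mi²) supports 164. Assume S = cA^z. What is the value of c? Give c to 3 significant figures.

22.1

z = ln(S₂/S₁) / ln(A₂/A₁) = ln(164/96) / ln(211/50.51) = 0.5355 / 1.4297 = 0.3746
c = S₁ / A₁^z = 96 / 50.51^0.3746 = 96 / 4.345 = 22.09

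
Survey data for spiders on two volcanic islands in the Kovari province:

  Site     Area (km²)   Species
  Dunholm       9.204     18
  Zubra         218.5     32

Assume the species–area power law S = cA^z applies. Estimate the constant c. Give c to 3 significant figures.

12.0

z = ln(S₂/S₁) / ln(A₂/A₁) = ln(32/18) / ln(218.5/9.204) = 0.5754 / 3.1671 = 0.1817
c = S₁ / A₁^z = 18 / 9.204^0.1817 = 18 / 1.497 = 12.03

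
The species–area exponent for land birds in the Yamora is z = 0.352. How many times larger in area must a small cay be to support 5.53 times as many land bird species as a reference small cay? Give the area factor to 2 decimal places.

(A₂/A₁)^0.352 = 5.53, so A₂/A₁ = 5.53^(1/0.352) = 5.53^2.841
ln(A₂/A₁) = ln 5.53 / 0.352 = 1.7102 / 0.352 = 4.8585
A₂/A₁ = e^4.8585 ≈ 128.8

128.83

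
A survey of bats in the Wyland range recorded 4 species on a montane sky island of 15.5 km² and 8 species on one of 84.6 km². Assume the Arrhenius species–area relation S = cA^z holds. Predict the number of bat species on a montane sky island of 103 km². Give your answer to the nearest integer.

9

z = ln(8/4) / ln(84.6/15.5) = 0.6931 / 1.6971 = 0.4084
c = 4 / 15.5^0.4084 = 4 / 3.063 = 1.306
S₃ = 1.306 × 103^0.4084 = 1.306 × 6.639 ≈ 8.67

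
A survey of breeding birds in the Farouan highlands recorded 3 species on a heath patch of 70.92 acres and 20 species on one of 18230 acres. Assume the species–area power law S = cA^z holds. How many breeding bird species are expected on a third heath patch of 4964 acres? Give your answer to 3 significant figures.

12.8

z = ln(20/3) / ln(18230/70.92) = 1.8971 / 5.5493 = 0.3419
c = 3 / 70.92^0.3419 = 3 / 4.293 = 0.6989
S₃ = 0.6989 × 4964^0.3419 = 0.6989 × 18.34 ≈ 12.82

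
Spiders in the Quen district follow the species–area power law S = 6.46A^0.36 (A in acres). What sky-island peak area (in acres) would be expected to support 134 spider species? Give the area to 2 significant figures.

4500 acres

134 = 6.46 × A^0.36  ⇒  A^0.36 = 134/6.46 = 20.74
ln A = ln(20.74) / 0.36 = 3.0322 / 0.36 = 8.4228
A = e^8.4228 ≈ 4550 acres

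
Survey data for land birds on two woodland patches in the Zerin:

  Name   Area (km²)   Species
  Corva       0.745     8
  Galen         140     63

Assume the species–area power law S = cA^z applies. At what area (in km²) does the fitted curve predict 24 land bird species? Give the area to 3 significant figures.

z = ln(63/8) / ln(140/0.745) = 2.0637 / 5.2360 = 0.3941
c = 8 / 0.745^0.3941 = 8 / 0.8905 = 8.984
A = (24/8.984)^(1/0.3941) ⇒ ln A = ln(2.671)/0.3941 = 2.4930
A = e^2.4930 ≈ 12.1 km²

12.1 km²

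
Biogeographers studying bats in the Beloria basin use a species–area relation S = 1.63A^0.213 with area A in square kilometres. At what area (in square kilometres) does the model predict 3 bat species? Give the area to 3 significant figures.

17.5 square kilometres

3 = 1.63 × A^0.213  ⇒  A^0.213 = 3/1.63 = 1.84
ln A = ln(1.84) / 0.213 = 0.6100 / 0.213 = 2.8640
A = e^2.8640 ≈ 17.53 square kilometres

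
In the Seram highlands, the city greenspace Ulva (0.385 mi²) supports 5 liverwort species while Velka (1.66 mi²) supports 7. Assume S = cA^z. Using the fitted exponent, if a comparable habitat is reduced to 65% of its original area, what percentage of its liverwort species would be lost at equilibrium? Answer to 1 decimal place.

9.4%

z = ln(7/5) / ln(1.66/0.385) = 0.3365 / 1.4613 = 0.2303
S_new/S_old = (A_new/A_old)^z = 0.65^0.2303 = exp(0.2303 × -0.4308) = 0.9056
Fraction lost = 1 − 0.9056 = 0.09443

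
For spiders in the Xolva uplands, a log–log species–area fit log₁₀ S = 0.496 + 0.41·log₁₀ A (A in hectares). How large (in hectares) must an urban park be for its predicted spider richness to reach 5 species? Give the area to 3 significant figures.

5 = 3.133 × A^0.41  ⇒  A^0.41 = 5/3.133 = 1.596
ln A = ln(1.596) / 0.41 = 0.4674 / 0.41 = 1.1399
A = e^1.1399 ≈ 3.126 hectares

3.13 hectares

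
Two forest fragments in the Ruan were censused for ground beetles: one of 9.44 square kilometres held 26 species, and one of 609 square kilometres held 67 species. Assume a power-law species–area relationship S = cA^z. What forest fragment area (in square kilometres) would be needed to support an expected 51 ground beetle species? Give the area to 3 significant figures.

183 square kilometres

z = ln(67/26) / ln(609/9.44) = 0.9466 / 4.1669 = 0.2272
c = 26 / 9.44^0.2272 = 26 / 1.665 = 15.61
A = (51/15.61)^(1/0.2272) ⇒ ln A = ln(3.267)/0.2272 = 5.2107
A = e^5.2107 ≈ 183.2 square kilometres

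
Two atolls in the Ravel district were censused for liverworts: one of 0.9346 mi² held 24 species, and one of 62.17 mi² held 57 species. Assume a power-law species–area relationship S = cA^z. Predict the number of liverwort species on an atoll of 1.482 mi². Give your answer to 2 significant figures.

26

z = ln(57/24) / ln(62.17/0.9346) = 0.8650 / 4.1975 = 0.2061
c = 24 / 0.9346^0.2061 = 24 / 0.9862 = 24.34
S₃ = 24.34 × 1.482^0.2061 = 24.34 × 1.084 ≈ 26.39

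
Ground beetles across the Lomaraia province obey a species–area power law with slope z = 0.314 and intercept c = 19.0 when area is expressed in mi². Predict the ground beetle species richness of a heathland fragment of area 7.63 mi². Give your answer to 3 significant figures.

36.0

S = 19 × 7.63^0.314
ln S = ln 19 + 0.314 × ln 7.63 = 2.9444 + 0.314 × 2.0321 = 3.5825
S = e^3.5825 ≈ 35.96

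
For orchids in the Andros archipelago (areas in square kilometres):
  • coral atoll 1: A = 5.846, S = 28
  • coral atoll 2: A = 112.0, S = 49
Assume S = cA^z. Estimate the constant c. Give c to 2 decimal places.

z = ln(S₂/S₁) / ln(A₂/A₁) = ln(49/28) / ln(112/5.846) = 0.5596 / 2.9527 = 0.1895
c = S₁ / A₁^z = 28 / 5.846^0.1895 = 28 / 1.397 = 20.04

20.04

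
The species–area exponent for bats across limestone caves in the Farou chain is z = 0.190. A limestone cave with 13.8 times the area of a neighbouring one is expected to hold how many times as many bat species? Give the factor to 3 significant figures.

S₂/S₁ = (A₂/A₁)^z = 13.8^0.19
ln(S₂/S₁) = 0.19 × ln 13.8 = 0.19 × 2.6247 = 0.4987
S₂/S₁ = e^0.4987 ≈ 1.647

1.65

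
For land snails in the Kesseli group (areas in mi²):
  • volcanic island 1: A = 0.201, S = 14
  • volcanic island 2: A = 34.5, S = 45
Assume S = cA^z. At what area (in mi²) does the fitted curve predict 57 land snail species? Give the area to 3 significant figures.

97.8 mi²

z = ln(45/14) / ln(34.5/0.201) = 1.1676 / 5.1454 = 0.2269
c = 14 / 0.201^0.2269 = 14 / 0.6948 = 20.15
A = (57/20.15)^(1/0.2269) ⇒ ln A = ln(2.829)/0.2269 = 4.5827
A = e^4.5827 ≈ 97.78 mi²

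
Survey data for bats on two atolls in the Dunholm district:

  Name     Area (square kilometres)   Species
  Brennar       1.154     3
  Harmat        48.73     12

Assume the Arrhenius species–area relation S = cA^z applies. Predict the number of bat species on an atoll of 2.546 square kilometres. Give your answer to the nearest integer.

z = ln(12/3) / ln(48.73/1.154) = 1.3863 / 3.7431 = 0.3704
c = 3 / 1.154^0.3704 = 3 / 1.054 = 2.845
S₃ = 2.845 × 2.546^0.3704 = 2.845 × 1.414 ≈ 4.022

4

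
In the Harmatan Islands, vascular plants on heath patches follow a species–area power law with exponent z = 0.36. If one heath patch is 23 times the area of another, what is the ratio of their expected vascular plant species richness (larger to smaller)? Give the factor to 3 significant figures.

3.09

S₂/S₁ = (A₂/A₁)^z = 23^0.36
ln(S₂/S₁) = 0.36 × ln 23 = 0.36 × 3.1355 = 1.1288
S₂/S₁ = e^1.1288 ≈ 3.092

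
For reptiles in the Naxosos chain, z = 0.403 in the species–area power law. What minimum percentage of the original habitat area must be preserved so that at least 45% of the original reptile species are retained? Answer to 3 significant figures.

13.8%

Need (A_new/A_old)^0.403 = 0.45, so A_new/A_old = 0.45^(1/0.403) = 0.45^2.481
ln(A_new/A_old) = ln 0.45 / 0.403 = -0.7985 / 0.403 = -1.9814
A_new/A_old = e^-1.9814 ≈ 0.1379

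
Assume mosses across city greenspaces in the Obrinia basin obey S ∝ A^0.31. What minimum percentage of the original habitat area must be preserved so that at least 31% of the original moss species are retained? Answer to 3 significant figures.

2.29%

Need (A_new/A_old)^0.31 = 0.31, so A_new/A_old = 0.31^(1/0.31) = 0.31^3.226
ln(A_new/A_old) = ln 0.31 / 0.31 = -1.1712 / 0.31 = -3.7780
A_new/A_old = e^-3.7780 ≈ 0.02287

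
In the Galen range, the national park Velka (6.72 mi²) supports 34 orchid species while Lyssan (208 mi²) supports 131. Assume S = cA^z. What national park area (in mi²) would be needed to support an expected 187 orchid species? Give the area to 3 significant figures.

515 mi²

z = ln(131/34) / ln(208/6.72) = 1.3488 / 3.4324 = 0.3930
c = 34 / 6.72^0.3930 = 34 / 2.114 = 16.08
A = (187/16.08)^(1/0.3930) ⇒ ln A = ln(11.63)/0.3930 = 6.2432
A = e^6.2432 ≈ 514.5 mi²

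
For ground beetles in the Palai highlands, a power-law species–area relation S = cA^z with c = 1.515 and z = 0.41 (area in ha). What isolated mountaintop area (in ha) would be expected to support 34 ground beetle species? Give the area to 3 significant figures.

34 = 1.515 × A^0.41  ⇒  A^0.41 = 34/1.515 = 22.44
ln A = ln(22.44) / 0.41 = 3.1109 / 0.41 = 7.5877
A = e^7.5877 ≈ 1974 ha

1970 ha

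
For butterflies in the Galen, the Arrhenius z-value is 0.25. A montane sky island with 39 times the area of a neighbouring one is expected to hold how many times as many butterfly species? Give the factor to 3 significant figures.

S₂/S₁ = (A₂/A₁)^z = 39^0.25
ln(S₂/S₁) = 0.25 × ln 39 = 0.25 × 3.6636 = 0.9159
S₂/S₁ = e^0.9159 ≈ 2.499

2.50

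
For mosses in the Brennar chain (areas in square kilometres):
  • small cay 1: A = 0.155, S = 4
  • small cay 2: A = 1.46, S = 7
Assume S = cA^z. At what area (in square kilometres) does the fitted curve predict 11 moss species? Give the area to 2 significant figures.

8.9 square kilometres

z = ln(7/4) / ln(1.46/0.155) = 0.5596 / 2.2428 = 0.2495
c = 4 / 0.155^0.2495 = 4 / 0.628 = 6.369
A = (11/6.369)^(1/0.2495) ⇒ ln A = ln(1.727)/0.2495 = 2.1899
A = e^2.1899 ≈ 8.934 square kilometres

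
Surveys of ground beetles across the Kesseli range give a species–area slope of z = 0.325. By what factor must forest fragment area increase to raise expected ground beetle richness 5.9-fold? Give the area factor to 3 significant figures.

235

(A₂/A₁)^0.325 = 5.9, so A₂/A₁ = 5.9^(1/0.325) = 5.9^3.077
ln(A₂/A₁) = ln 5.9 / 0.325 = 1.7750 / 0.325 = 5.4614
A₂/A₁ = e^5.4614 ≈ 235.4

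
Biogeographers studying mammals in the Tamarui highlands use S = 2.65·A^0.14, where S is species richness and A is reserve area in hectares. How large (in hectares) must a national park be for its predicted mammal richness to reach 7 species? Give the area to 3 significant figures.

7 = 2.65 × A^0.14  ⇒  A^0.14 = 7/2.65 = 2.642
ln A = ln(2.642) / 0.14 = 0.9714 / 0.14 = 6.9382
A = e^6.9382 ≈ 1031 hectares

1030 hectares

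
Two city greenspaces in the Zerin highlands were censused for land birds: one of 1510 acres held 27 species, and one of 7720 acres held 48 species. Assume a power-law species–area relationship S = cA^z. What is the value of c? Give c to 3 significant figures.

z = ln(S₂/S₁) / ln(A₂/A₁) = ln(48/27) / ln(7720/1510) = 0.5754 / 1.6317 = 0.3526
c = S₁ / A₁^z = 27 / 1510^0.3526 = 27 / 13.21 = 2.044

2.04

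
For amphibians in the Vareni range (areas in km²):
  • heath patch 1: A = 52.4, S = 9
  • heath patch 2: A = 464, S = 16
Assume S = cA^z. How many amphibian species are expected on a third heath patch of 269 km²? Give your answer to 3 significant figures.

13.9

z = ln(16/9) / ln(464/52.4) = 0.5754 / 2.1810 = 0.2638
c = 9 / 52.4^0.2638 = 9 / 2.842 = 3.167
S₃ = 3.167 × 269^0.2638 = 3.167 × 4.375 ≈ 13.86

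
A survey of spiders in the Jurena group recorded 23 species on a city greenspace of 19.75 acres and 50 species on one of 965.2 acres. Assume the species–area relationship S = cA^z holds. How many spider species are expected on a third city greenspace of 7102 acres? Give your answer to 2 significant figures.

z = ln(50/23) / ln(965.2/19.75) = 0.7765 / 3.8892 = 0.1997
c = 23 / 19.75^0.1997 = 23 / 1.814 = 12.68
S₃ = 12.68 × 7102^0.1997 = 12.68 × 5.875 ≈ 74.48

74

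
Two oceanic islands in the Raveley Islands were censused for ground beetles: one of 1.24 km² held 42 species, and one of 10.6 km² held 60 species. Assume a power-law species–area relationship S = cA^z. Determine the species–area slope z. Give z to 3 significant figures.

Taking logs: ln S = ln c + z ln A, so z = (ln S₂ − ln S₁)/(ln A₂ − ln A₁).
z = ln(60/42) / ln(10.6/1.24) = ln(1.429) / ln(8.548) = 0.3567 / 2.1457 = 0.1662

0.166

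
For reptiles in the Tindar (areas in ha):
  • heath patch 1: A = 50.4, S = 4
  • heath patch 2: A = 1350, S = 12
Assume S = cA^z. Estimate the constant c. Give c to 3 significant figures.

1.08

z = ln(S₂/S₁) / ln(A₂/A₁) = ln(12/4) / ln(1350/50.4) = 1.0986 / 3.2879 = 0.3341
c = S₁ / A₁^z = 4 / 50.4^0.3341 = 4 / 3.706 = 1.079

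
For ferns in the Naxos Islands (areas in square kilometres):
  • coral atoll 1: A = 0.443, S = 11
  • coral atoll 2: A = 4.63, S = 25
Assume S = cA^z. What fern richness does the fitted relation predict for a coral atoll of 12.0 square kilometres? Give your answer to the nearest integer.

35

z = ln(25/11) / ln(4.63/0.443) = 0.8210 / 2.3467 = 0.3498
c = 11 / 0.443^0.3498 = 11 / 0.7521 = 14.62
S₃ = 14.62 × 12^0.3498 = 14.62 × 2.385 ≈ 34.88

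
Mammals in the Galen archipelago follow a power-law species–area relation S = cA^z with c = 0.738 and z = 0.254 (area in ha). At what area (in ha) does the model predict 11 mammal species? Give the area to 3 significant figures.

11 = 0.738 × A^0.254  ⇒  A^0.254 = 11/0.738 = 14.91
ln A = ln(14.91) / 0.254 = 2.7017 / 0.254 = 10.6366
A = e^10.6366 ≈ 41633 ha

41600 ha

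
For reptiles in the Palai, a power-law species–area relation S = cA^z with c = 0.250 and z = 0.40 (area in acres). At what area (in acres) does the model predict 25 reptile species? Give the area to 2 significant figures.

25 = 0.25 × A^0.4  ⇒  A^0.4 = 25/0.25 = 100
ln A = ln(100) / 0.4 = 4.6052 / 0.4 = 11.5129
A = e^11.5129 ≈ 100000 acres

100000 acres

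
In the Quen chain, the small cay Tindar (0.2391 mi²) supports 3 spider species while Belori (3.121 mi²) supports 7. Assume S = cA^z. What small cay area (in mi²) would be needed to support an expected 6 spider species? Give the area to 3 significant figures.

z = ln(7/3) / ln(3.121/0.2391) = 0.8473 / 2.5690 = 0.3298
c = 3 / 0.2391^0.3298 = 3 / 0.6238 = 4.809
A = (6/4.809)^(1/0.3298) ⇒ ln A = ln(1.248)/0.3298 = 0.6708
A = e^0.6708 ≈ 1.956 mi²

1.96 mi²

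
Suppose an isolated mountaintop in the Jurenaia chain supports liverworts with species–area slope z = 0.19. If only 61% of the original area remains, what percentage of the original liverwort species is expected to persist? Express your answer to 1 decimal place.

S_new/S_old = (A_new/A_old)^z = 0.61^0.19
= exp(0.19 × ln 0.61) = exp(0.19 × -0.4943) = exp(-0.0939) ≈ 0.9104

91.0%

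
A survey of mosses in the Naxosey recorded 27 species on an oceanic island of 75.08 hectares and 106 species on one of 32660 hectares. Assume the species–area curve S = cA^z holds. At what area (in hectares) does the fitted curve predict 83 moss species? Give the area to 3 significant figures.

11000 hectares

z = ln(106/27) / ln(32660/75.08) = 1.3676 / 6.0754 = 0.2251
c = 27 / 75.08^0.2251 = 27 / 2.644 = 10.21
A = (83/10.21)^(1/0.2251) ⇒ ln A = ln(8.127)/0.2251 = 9.3073
A = e^9.3073 ≈ 11018 hectares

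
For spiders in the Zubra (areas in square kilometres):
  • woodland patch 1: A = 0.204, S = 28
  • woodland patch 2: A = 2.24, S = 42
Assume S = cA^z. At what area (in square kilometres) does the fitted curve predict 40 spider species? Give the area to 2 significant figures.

z = ln(42/28) / ln(2.24/0.204) = 0.4055 / 2.3961 = 0.1692
c = 28 / 0.204^0.1692 = 28 / 0.7641 = 36.64
A = (40/36.64)^(1/0.1692) ⇒ ln A = ln(1.092)/0.1692 = 0.5181
A = e^0.5181 ≈ 1.679 square kilometres

1.7 square kilometres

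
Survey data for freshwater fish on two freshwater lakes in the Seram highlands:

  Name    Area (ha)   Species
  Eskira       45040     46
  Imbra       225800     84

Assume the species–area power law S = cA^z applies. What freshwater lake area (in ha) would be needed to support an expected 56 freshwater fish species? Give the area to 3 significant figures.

z = ln(84/46) / ln(225800/45040) = 0.6022 / 1.6121 = 0.3735
c = 46 / 45040^0.3735 = 46 / 54.74 = 0.8404
A = (56/0.8404)^(1/0.3735) ⇒ ln A = ln(66.64)/0.3735 = 11.2419
A = e^11.2419 ≈ 76262 ha

76300 ha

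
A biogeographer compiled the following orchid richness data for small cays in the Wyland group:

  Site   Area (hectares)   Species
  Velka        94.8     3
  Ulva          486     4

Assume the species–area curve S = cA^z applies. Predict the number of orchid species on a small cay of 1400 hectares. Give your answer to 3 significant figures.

z = ln(4/3) / ln(486/94.8) = 0.2877 / 1.6344 = 0.1760
c = 3 / 94.8^0.1760 = 3 / 2.228 = 1.346
S₃ = 1.346 × 1400^0.1760 = 1.346 × 3.579 ≈ 4.819

4.82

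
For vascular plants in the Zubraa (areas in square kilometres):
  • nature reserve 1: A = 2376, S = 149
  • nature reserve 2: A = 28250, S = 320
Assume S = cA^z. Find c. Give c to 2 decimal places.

z = ln(S₂/S₁) / ln(A₂/A₁) = ln(320/149) / ln(28250/2376) = 0.7644 / 2.4757 = 0.3088
c = S₁ / A₁^z = 149 / 2376^0.3088 = 149 / 11.02 = 13.52

13.52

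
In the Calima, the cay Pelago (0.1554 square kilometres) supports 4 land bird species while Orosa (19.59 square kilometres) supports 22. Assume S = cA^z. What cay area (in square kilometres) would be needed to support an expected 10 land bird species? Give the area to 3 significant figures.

z = ln(22/4) / ln(19.59/0.1554) = 1.7047 / 4.8368 = 0.3525
c = 4 / 0.1554^0.3525 = 4 / 0.5188 = 7.71
A = (10/7.71)^(1/0.3525) ⇒ ln A = ln(1.297)/0.3525 = 0.7380
A = e^0.7380 ≈ 2.092 square kilometres

2.09 square kilometres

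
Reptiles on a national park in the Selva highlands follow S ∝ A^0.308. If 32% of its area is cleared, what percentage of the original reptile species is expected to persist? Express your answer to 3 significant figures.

S_new/S_old = (A_new/A_old)^z = 0.68^0.308
= exp(0.308 × ln 0.68) = exp(0.308 × -0.3857) = exp(-0.1188) ≈ 0.888

88.8%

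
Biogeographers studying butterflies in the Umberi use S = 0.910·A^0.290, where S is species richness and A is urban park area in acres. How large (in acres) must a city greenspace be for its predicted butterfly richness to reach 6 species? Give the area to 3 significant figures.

6 = 0.91 × A^0.29  ⇒  A^0.29 = 6/0.91 = 6.593
ln A = ln(6.593) / 0.29 = 1.8861 / 0.29 = 6.5037
A = e^6.5037 ≈ 667.6 acres

668 acres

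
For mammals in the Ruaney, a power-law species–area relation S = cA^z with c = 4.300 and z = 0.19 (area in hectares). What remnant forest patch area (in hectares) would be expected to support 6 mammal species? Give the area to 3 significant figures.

6 = 4.3 × A^0.19  ⇒  A^0.19 = 6/4.3 = 1.395
ln A = ln(1.395) / 0.19 = 0.3331 / 0.19 = 1.7534
A = e^1.7534 ≈ 5.774 hectares

5.77 hectares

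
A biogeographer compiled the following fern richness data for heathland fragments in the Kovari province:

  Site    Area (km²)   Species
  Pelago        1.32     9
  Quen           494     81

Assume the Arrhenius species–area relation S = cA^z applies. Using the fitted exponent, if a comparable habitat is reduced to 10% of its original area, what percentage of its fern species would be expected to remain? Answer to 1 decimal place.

42.6%

z = ln(81/9) / ln(494/1.32) = 2.1972 / 5.9249 = 0.3708
S_new/S_old = (A_new/A_old)^z = 0.1^0.3708 = exp(0.3708 × -2.3026) = 0.4257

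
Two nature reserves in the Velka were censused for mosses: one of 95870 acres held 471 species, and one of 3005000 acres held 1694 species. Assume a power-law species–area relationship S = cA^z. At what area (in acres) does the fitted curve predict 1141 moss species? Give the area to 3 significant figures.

1040000 acres

z = ln(1694/471) / ln(3005000/95870) = 1.2800 / 3.4450 = 0.3715
c = 471 / 95870^0.3715 = 471 / 70.95 = 6.639
A = (1141/6.639)^(1/0.3715) ⇒ ln A = ln(171.9)/0.3715 = 13.8522
A = e^13.8522 ≈ 1037326 acres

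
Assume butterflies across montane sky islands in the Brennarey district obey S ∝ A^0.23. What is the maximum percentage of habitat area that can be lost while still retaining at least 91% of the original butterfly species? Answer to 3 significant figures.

Need (A_new/A_old)^0.23 = 0.91, so A_new/A_old = 0.91^(1/0.23) = 0.91^4.348
ln(A_new/A_old) = ln 0.91 / 0.23 = -0.0943 / 0.23 = -0.4100
A_new/A_old = e^-0.4100 ≈ 0.6636
Fraction that can be lost = 1 − 0.6636 = 0.3364

33.6%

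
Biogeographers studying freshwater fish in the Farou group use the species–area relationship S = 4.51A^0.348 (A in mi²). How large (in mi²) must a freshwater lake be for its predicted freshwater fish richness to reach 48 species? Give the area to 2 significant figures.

890 mi²

48 = 4.51 × A^0.348  ⇒  A^0.348 = 48/4.51 = 10.64
ln A = ln(10.64) / 0.348 = 2.3649 / 0.348 = 6.7957
A = e^6.7957 ≈ 894 mi²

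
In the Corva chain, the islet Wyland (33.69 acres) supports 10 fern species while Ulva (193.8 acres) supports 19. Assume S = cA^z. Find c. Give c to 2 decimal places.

z = ln(S₂/S₁) / ln(A₂/A₁) = ln(19/10) / ln(193.8/33.69) = 0.6419 / 1.7496 = 0.3669
c = S₁ / A₁^z = 10 / 33.69^0.3669 = 10 / 3.634 = 2.752

2.75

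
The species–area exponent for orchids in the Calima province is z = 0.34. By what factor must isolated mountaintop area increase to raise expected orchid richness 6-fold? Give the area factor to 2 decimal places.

(A₂/A₁)^0.34 = 6, so A₂/A₁ = 6^(1/0.34) = 6^2.941
ln(A₂/A₁) = ln 6 / 0.34 = 1.7918 / 0.34 = 5.2699
A₂/A₁ = e^5.2699 ≈ 194.4

194.39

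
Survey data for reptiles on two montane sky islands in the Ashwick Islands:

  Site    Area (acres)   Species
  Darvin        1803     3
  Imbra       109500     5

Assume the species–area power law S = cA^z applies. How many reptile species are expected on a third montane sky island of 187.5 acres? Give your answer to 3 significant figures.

2.26

z = ln(5/3) / ln(109500/1803) = 0.5108 / 4.1065 = 0.1244
c = 3 / 1803^0.1244 = 3 / 2.541 = 1.181
S₃ = 1.181 × 187.5^0.1244 = 1.181 × 1.918 ≈ 2.264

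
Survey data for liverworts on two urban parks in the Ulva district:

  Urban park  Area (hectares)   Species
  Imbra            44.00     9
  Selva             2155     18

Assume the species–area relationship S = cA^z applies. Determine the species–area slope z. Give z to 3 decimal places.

0.178

Taking logs: ln S = ln c + z ln A, so z = (ln S₂ − ln S₁)/(ln A₂ − ln A₁).
z = ln(18/9) / ln(2155/44) = ln(2) / ln(48.98) = 0.6931 / 3.8914 = 0.1781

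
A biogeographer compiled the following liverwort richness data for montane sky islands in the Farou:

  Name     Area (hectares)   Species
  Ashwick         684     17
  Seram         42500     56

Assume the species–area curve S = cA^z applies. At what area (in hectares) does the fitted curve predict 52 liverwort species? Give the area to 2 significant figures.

z = ln(56/17) / ln(42500/684) = 1.1921 / 4.1293 = 0.2887
c = 17 / 684^0.2887 = 17 / 6.584 = 2.582
A = (52/2.582)^(1/0.2887) ⇒ ln A = ln(20.14)/0.2887 = 10.4006
A = e^10.4006 ≈ 32878 hectares

33000 hectares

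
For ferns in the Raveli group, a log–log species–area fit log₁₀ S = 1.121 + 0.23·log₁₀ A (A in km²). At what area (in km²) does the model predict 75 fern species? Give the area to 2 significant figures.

75 = 13.21 × A^0.23  ⇒  A^0.23 = 75/13.21 = 5.676
ln A = ln(5.676) / 0.23 = 1.7363 / 0.23 = 7.5491
A = e^7.5491 ≈ 1899 km²

1900 km²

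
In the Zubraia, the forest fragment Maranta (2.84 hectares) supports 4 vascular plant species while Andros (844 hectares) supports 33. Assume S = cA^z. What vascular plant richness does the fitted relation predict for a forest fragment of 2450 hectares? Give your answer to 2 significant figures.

49

z = ln(33/4) / ln(844/2.84) = 2.1102 / 5.6943 = 0.3706
c = 4 / 2.84^0.3706 = 4 / 1.472 = 2.717
S₃ = 2.717 × 2450^0.3706 = 2.717 × 18.03 ≈ 48.98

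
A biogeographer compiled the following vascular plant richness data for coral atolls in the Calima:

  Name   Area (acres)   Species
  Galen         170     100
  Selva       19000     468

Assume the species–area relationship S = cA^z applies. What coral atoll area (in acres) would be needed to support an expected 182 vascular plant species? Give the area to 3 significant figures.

z = ln(468/100) / ln(19000/170) = 1.5433 / 4.7164 = 0.3272
c = 100 / 170^0.3272 = 100 / 5.368 = 18.63
A = (182/18.63)^(1/0.3272) ⇒ ln A = ln(9.771)/0.3272 = 6.9659
A = e^6.9659 ≈ 1060 acres

1060 acres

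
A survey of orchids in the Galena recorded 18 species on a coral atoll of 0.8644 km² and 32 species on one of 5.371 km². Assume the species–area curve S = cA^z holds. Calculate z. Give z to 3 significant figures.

Taking logs: ln S = ln c + z ln A, so z = (ln S₂ − ln S₁)/(ln A₂ − ln A₁).
z = ln(32/18) / ln(5.371/0.8644) = ln(1.778) / ln(6.214) = 0.5754 / 1.8267 = 0.3150

0.315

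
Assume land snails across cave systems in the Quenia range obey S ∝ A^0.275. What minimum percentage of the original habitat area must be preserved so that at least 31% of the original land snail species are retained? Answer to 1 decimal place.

1.4%

Need (A_new/A_old)^0.275 = 0.31, so A_new/A_old = 0.31^(1/0.275) = 0.31^3.636
ln(A_new/A_old) = ln 0.31 / 0.275 = -1.1712 / 0.275 = -4.2588
A_new/A_old = e^-4.2588 ≈ 0.01414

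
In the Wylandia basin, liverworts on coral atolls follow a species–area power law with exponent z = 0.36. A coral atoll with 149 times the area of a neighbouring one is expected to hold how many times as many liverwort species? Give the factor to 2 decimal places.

S₂/S₁ = (A₂/A₁)^z = 149^0.36
ln(S₂/S₁) = 0.36 × ln 149 = 0.36 × 5.0039 = 1.8014
S₂/S₁ = e^1.8014 ≈ 6.058

6.06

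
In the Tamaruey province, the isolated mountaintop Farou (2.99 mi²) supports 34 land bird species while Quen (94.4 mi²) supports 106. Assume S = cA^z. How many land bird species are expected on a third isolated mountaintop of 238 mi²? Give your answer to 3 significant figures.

144

z = ln(106/34) / ln(94.4/2.99) = 1.1371 / 3.4523 = 0.3294
c = 34 / 2.99^0.3294 = 34 / 1.434 = 23.7
S₃ = 23.7 × 238^0.3294 = 23.7 × 6.064 ≈ 143.7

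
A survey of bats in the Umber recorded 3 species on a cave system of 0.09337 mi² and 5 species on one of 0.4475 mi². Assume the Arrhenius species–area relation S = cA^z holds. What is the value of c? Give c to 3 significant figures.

6.50

z = ln(S₂/S₁) / ln(A₂/A₁) = ln(5/3) / ln(0.4475/0.09337) = 0.5108 / 1.5671 = 0.3260
c = S₁ / A₁^z = 3 / 0.09337^0.3260 = 3 / 0.4617 = 6.498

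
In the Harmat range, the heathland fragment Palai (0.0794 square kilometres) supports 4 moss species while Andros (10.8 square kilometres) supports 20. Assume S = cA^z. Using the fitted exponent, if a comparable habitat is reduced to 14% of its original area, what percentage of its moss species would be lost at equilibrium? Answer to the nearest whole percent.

47%

z = ln(20/4) / ln(10.8/0.0794) = 1.6094 / 4.9128 = 0.3276
S_new/S_old = (A_new/A_old)^z = 0.14^0.3276 = exp(0.3276 × -1.9661) = 0.5251
Fraction lost = 1 − 0.5251 = 0.4749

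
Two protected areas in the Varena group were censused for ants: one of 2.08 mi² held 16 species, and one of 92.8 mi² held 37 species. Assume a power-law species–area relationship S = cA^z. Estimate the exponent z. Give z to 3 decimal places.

0.221

Taking logs: ln S = ln c + z ln A, so z = (ln S₂ − ln S₁)/(ln A₂ − ln A₁).
z = ln(37/16) / ln(92.8/2.08) = ln(2.312) / ln(44.62) = 0.8383 / 3.7981 = 0.2207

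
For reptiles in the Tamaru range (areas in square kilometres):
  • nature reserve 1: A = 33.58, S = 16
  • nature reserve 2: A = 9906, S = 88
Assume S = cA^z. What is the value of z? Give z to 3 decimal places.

Taking logs: ln S = ln c + z ln A, so z = (ln S₂ − ln S₁)/(ln A₂ − ln A₁).
z = ln(88/16) / ln(9906/33.58) = ln(5.5) / ln(295) = 1.7047 / 5.6870 = 0.2998

0.300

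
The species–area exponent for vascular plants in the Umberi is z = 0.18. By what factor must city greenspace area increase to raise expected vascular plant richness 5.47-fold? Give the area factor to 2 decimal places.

(A₂/A₁)^0.18 = 5.47, so A₂/A₁ = 5.47^(1/0.18) = 5.47^5.556
ln(A₂/A₁) = ln 5.47 / 0.18 = 1.6993 / 0.18 = 9.4404
A₂/A₁ = e^9.4404 ≈ 12587

12587.21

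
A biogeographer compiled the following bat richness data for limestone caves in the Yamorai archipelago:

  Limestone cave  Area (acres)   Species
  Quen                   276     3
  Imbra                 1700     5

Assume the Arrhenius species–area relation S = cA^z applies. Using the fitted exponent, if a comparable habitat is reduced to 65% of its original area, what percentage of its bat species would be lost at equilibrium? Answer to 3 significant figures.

z = ln(5/3) / ln(1700/276) = 0.5108 / 1.8180 = 0.2810
S_new/S_old = (A_new/A_old)^z = 0.65^0.2810 = exp(0.2810 × -0.4308) = 0.886
Fraction lost = 1 − 0.886 = 0.114

11.4%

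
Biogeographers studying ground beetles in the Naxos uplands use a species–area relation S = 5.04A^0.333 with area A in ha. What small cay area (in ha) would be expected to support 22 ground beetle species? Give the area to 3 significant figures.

22 = 5.04 × A^0.333  ⇒  A^0.333 = 22/5.04 = 4.365
ln A = ln(4.365) / 0.333 = 1.4736 / 0.333 = 4.4253
A = e^4.4253 ≈ 83.54 ha

83.5 ha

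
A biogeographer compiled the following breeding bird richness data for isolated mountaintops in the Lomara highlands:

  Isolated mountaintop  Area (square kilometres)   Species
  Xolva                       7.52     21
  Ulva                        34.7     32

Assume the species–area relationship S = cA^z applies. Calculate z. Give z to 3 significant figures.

Taking logs: ln S = ln c + z ln A, so z = (ln S₂ − ln S₁)/(ln A₂ − ln A₁).
z = ln(32/21) / ln(34.7/7.52) = ln(1.524) / ln(4.614) = 0.4212 / 1.5292 = 0.2755

0.275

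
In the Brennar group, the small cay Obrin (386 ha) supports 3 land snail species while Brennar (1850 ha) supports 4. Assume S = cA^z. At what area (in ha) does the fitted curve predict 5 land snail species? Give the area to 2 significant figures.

z = ln(4/3) / ln(1850/386) = 0.2877 / 1.5671 = 0.1836
c = 3 / 386^0.1836 = 3 / 2.984 = 1.005
A = (5/1.005)^(1/0.1836) ⇒ ln A = ln(4.974)/0.1836 = 8.7385
A = e^8.7385 ≈ 6238 ha

6200 ha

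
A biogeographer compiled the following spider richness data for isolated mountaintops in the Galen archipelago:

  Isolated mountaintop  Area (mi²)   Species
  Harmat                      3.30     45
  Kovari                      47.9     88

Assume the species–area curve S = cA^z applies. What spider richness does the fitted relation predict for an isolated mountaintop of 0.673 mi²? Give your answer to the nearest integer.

z = ln(88/45) / ln(47.9/3.3) = 0.6707 / 2.6752 = 0.2507
c = 45 / 3.3^0.2507 = 45 / 1.349 = 33.36
S₃ = 33.36 × 0.673^0.2507 = 33.36 × 0.9055 ≈ 30.21

30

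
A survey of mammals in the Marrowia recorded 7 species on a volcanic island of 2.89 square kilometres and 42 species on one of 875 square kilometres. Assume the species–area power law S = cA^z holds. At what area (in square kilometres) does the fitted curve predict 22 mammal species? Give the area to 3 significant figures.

111 square kilometres

z = ln(42/7) / ln(875/2.89) = 1.7918 / 5.7130 = 0.3136
c = 7 / 2.89^0.3136 = 7 / 1.395 = 5.018
A = (22/5.018)^(1/0.3136) ⇒ ln A = ln(4.384)/0.3136 = 4.7125
A = e^4.7125 ≈ 111.3 square kilometres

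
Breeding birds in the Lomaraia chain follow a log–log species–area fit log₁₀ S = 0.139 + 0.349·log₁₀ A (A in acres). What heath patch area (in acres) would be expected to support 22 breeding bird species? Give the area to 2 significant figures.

22 = 1.377 × A^0.349  ⇒  A^0.349 = 22/1.377 = 15.97
ln A = ln(15.97) / 0.349 = 2.7710 / 0.349 = 7.9398
A = e^7.9398 ≈ 2807 acres

2800 acres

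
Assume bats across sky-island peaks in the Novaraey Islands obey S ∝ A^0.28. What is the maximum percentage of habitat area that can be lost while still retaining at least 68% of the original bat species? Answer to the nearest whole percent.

Need (A_new/A_old)^0.28 = 0.68, so A_new/A_old = 0.68^(1/0.28) = 0.68^3.571
ln(A_new/A_old) = ln 0.68 / 0.28 = -0.3857 / 0.28 = -1.3774
A_new/A_old = e^-1.3774 ≈ 0.2522
Fraction that can be lost = 1 − 0.2522 = 0.7478

75%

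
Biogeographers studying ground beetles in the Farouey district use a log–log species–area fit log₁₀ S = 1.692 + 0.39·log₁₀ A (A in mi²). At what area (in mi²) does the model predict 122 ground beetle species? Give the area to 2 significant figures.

122 = 49.2 × A^0.39  ⇒  A^0.39 = 122/49.2 = 2.479
ln A = ln(2.479) / 0.39 = 0.9080 / 0.39 = 2.3283
A = e^2.3283 ≈ 10.26 mi²

10 mi²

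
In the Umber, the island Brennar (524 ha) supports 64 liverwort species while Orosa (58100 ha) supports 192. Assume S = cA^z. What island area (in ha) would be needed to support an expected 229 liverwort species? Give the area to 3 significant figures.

z = ln(192/64) / ln(58100/524) = 1.0986 / 4.7084 = 0.2333
c = 64 / 524^0.2333 = 64 / 4.31 = 14.85
A = (229/14.85)^(1/0.2333) ⇒ ln A = ln(15.42)/0.2333 = 11.7252
A = e^11.7252 ≈ 123648 ha

124000 ha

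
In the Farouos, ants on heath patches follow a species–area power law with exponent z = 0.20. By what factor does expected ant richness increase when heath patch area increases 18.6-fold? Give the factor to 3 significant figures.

1.79

S₂/S₁ = (A₂/A₁)^z = 18.6^0.2
ln(S₂/S₁) = 0.2 × ln 18.6 = 0.2 × 2.9232 = 0.5846
S₂/S₁ = e^0.5846 ≈ 1.794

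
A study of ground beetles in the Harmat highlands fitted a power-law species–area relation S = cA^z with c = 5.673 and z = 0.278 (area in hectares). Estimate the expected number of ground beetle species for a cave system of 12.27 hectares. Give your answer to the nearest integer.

S = 5.673 × 12.27^0.278
ln S = ln 5.673 + 0.278 × ln 12.27 = 1.7357 + 0.278 × 2.5072 = 2.4327
S = e^2.4327 ≈ 11.39

11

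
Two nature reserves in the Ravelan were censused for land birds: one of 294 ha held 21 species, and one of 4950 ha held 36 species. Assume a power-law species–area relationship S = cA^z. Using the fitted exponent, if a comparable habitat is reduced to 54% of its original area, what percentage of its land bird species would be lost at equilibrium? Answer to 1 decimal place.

11.1%

z = ln(36/21) / ln(4950/294) = 0.5390 / 2.8236 = 0.1909
S_new/S_old = (A_new/A_old)^z = 0.54^0.1909 = exp(0.1909 × -0.6162) = 0.889
Fraction lost = 1 − 0.889 = 0.111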